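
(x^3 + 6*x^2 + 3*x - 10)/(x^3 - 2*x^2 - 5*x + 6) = (x + 5)/(x - 3)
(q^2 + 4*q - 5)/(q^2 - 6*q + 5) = (q + 5)/(q - 5)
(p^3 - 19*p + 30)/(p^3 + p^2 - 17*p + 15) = (p - 2)/(p - 1)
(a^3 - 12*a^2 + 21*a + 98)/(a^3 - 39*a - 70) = (a - 7)/(a + 5)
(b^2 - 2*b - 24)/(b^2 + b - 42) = (b + 4)/(b + 7)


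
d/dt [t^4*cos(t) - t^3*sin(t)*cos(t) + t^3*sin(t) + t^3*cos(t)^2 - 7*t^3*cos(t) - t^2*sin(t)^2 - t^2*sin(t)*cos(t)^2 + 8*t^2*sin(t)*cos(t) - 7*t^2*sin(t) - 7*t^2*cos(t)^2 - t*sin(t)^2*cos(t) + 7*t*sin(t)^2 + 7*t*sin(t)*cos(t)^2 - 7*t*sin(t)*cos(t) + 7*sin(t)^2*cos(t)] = -t^4*sin(t) + 7*t^3*sin(t) - sqrt(2)*t^3*sin(2*t + pi/4) + 5*t^3*cos(t) + 3*t^2*sin(t) + 9*t^2*sin(2*t)/2 - 113*t^2*cos(t)/4 + 19*t^2*cos(2*t)/2 - 3*t^2*cos(3*t)/4 + 3*t^2/2 - 57*t*sin(t)/4 + 15*t*sin(2*t) - 5*t*sin(3*t)/4 + 7*t*cos(t)/4 - 13*t*cos(2*t) + 21*t*cos(3*t)/4 - 8*t + 7*sin(3*t) - 7*sqrt(2)*sin(2*t + pi/4)/2 - cos(t)/4 + cos(3*t)/4 + 7/2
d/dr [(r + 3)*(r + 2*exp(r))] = r + (r + 3)*(2*exp(r) + 1) + 2*exp(r)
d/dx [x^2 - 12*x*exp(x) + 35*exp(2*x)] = -12*x*exp(x) + 2*x + 70*exp(2*x) - 12*exp(x)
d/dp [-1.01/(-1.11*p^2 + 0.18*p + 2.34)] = (0.1818 - 2.2422*p)/(-1.11*p^2 + 0.18*p + 2.34)^2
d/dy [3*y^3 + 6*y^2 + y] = 9*y^2 + 12*y + 1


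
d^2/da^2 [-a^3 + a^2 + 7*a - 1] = 2 - 6*a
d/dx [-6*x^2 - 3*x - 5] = -12*x - 3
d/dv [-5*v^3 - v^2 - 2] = v*(-15*v - 2)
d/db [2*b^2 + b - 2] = 4*b + 1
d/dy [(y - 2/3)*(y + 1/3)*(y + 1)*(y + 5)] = 4*y^3 + 17*y^2 + 50*y/9 - 3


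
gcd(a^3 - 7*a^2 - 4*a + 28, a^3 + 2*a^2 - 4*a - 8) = a^2 - 4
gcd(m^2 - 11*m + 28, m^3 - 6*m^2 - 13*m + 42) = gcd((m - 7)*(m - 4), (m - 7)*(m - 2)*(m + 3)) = m - 7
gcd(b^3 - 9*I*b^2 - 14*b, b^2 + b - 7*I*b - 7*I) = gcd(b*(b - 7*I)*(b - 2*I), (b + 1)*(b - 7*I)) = b - 7*I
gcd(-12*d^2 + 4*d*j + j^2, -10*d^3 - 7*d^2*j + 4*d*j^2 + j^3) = 2*d - j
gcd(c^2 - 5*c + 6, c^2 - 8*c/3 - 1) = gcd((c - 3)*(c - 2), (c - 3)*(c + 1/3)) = c - 3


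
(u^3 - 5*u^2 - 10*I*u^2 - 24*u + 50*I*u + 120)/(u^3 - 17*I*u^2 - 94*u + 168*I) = (u - 5)/(u - 7*I)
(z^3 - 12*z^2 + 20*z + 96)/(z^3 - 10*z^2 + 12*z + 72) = (z - 8)/(z - 6)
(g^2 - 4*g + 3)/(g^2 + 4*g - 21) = (g - 1)/(g + 7)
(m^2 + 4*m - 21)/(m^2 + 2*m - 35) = (m - 3)/(m - 5)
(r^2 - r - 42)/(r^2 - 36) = (r - 7)/(r - 6)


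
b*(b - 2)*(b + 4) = b^3 + 2*b^2 - 8*b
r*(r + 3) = r^2 + 3*r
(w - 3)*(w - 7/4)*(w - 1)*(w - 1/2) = w^4 - 25*w^3/4 + 103*w^2/8 - 41*w/4 + 21/8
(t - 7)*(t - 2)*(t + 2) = t^3 - 7*t^2 - 4*t + 28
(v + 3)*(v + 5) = v^2 + 8*v + 15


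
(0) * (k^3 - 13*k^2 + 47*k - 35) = 0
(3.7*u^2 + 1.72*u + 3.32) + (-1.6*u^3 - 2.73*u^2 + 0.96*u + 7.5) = -1.6*u^3 + 0.97*u^2 + 2.68*u + 10.82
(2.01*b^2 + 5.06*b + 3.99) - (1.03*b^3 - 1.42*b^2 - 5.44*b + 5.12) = -1.03*b^3 + 3.43*b^2 + 10.5*b - 1.13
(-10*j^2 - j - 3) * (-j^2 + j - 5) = 10*j^4 - 9*j^3 + 52*j^2 + 2*j + 15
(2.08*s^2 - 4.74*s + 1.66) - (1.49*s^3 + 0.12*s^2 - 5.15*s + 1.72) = -1.49*s^3 + 1.96*s^2 + 0.41*s - 0.0600000000000001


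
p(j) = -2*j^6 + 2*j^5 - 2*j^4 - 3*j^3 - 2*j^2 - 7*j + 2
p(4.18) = -9007.81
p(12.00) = -5521330.00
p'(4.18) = -13025.48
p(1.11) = -15.74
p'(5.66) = -61210.65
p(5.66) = -56835.70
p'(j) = -12*j^5 + 10*j^4 - 8*j^3 - 9*j^2 - 4*j - 7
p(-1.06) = 2.71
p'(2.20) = -528.72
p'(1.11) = -38.51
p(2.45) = -399.33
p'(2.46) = -905.26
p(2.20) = -225.56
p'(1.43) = -84.46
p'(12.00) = -2793799.00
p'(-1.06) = 25.34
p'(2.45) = -887.45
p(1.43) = -34.38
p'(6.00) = -82435.00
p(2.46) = -408.29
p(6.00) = -81112.00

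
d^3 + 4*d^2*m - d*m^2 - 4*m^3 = (d - m)*(d + m)*(d + 4*m)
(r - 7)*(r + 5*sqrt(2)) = r^2 - 7*r + 5*sqrt(2)*r - 35*sqrt(2)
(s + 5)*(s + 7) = s^2 + 12*s + 35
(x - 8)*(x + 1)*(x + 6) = x^3 - x^2 - 50*x - 48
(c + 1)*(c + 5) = c^2 + 6*c + 5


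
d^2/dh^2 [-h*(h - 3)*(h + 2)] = 2 - 6*h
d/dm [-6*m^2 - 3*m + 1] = -12*m - 3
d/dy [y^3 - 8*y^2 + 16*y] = 3*y^2 - 16*y + 16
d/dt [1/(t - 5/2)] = -4/(2*t - 5)^2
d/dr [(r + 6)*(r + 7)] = 2*r + 13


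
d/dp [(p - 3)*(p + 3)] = 2*p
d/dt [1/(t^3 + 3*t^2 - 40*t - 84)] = (-3*t^2 - 6*t + 40)/(t^3 + 3*t^2 - 40*t - 84)^2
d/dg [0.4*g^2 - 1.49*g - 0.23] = 0.8*g - 1.49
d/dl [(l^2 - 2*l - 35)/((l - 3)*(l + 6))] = (5*l^2 + 34*l + 141)/(l^4 + 6*l^3 - 27*l^2 - 108*l + 324)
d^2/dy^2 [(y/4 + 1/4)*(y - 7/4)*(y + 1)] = 3*y/2 + 1/8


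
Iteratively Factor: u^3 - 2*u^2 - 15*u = (u)*(u^2 - 2*u - 15) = u*(u + 3)*(u - 5)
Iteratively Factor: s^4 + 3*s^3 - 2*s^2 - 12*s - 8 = (s + 2)*(s^3 + s^2 - 4*s - 4) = (s - 2)*(s + 2)*(s^2 + 3*s + 2) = (s - 2)*(s + 2)^2*(s + 1)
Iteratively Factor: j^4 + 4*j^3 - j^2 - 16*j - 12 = (j + 3)*(j^3 + j^2 - 4*j - 4) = (j + 2)*(j + 3)*(j^2 - j - 2) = (j + 1)*(j + 2)*(j + 3)*(j - 2)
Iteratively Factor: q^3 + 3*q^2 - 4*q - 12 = (q + 3)*(q^2 - 4) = (q - 2)*(q + 3)*(q + 2)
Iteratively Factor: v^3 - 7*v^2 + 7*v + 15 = (v - 5)*(v^2 - 2*v - 3) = (v - 5)*(v - 3)*(v + 1)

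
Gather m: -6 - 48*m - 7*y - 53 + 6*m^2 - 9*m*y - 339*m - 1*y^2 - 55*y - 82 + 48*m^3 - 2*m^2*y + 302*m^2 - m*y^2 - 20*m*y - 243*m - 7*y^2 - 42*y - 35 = 48*m^3 + m^2*(308 - 2*y) + m*(-y^2 - 29*y - 630) - 8*y^2 - 104*y - 176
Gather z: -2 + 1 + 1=0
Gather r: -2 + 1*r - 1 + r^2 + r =r^2 + 2*r - 3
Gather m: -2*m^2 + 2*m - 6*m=-2*m^2 - 4*m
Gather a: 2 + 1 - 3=0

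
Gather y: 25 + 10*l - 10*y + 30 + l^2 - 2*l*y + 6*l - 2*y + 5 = l^2 + 16*l + y*(-2*l - 12) + 60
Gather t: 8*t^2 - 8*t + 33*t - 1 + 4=8*t^2 + 25*t + 3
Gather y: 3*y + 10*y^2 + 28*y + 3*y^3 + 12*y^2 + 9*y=3*y^3 + 22*y^2 + 40*y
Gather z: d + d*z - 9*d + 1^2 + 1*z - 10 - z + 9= d*z - 8*d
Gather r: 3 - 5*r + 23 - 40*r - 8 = 18 - 45*r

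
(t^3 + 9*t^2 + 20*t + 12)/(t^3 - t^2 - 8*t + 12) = (t^3 + 9*t^2 + 20*t + 12)/(t^3 - t^2 - 8*t + 12)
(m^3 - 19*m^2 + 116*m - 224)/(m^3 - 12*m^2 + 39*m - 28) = (m - 8)/(m - 1)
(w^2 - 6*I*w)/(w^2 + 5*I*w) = (w - 6*I)/(w + 5*I)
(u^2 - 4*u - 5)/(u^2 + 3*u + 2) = (u - 5)/(u + 2)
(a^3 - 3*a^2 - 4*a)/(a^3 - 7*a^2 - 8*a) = (a - 4)/(a - 8)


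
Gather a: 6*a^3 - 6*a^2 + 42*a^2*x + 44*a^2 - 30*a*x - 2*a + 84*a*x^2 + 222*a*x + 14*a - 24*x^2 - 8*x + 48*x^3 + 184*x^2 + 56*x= 6*a^3 + a^2*(42*x + 38) + a*(84*x^2 + 192*x + 12) + 48*x^3 + 160*x^2 + 48*x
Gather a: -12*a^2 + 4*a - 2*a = -12*a^2 + 2*a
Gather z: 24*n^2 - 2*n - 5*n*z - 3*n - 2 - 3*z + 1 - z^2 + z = 24*n^2 - 5*n - z^2 + z*(-5*n - 2) - 1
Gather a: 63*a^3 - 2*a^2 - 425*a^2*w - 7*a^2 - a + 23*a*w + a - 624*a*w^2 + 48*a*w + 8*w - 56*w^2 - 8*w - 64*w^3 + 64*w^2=63*a^3 + a^2*(-425*w - 9) + a*(-624*w^2 + 71*w) - 64*w^3 + 8*w^2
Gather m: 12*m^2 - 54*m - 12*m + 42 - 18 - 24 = 12*m^2 - 66*m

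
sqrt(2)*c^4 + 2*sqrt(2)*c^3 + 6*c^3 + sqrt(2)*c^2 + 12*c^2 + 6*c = c*(c + 1)*(c + 3*sqrt(2))*(sqrt(2)*c + sqrt(2))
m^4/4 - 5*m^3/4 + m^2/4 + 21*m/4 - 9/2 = (m/4 + 1/2)*(m - 3)^2*(m - 1)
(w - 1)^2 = w^2 - 2*w + 1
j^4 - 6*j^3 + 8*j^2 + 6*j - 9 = (j - 3)^2*(j - 1)*(j + 1)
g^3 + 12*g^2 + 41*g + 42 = (g + 2)*(g + 3)*(g + 7)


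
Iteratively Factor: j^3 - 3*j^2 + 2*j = (j)*(j^2 - 3*j + 2) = j*(j - 1)*(j - 2)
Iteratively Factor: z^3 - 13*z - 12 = (z + 3)*(z^2 - 3*z - 4) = (z - 4)*(z + 3)*(z + 1)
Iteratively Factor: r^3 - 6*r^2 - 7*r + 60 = (r + 3)*(r^2 - 9*r + 20) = (r - 4)*(r + 3)*(r - 5)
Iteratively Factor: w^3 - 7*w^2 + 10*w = (w)*(w^2 - 7*w + 10) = w*(w - 5)*(w - 2)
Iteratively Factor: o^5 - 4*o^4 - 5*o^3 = (o)*(o^4 - 4*o^3 - 5*o^2) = o^2*(o^3 - 4*o^2 - 5*o) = o^2*(o - 5)*(o^2 + o) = o^2*(o - 5)*(o + 1)*(o)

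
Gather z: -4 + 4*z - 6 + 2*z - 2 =6*z - 12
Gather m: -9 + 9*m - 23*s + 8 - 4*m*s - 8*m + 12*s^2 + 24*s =m*(1 - 4*s) + 12*s^2 + s - 1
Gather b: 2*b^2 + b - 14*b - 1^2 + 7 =2*b^2 - 13*b + 6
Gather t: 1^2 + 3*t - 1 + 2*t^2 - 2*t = 2*t^2 + t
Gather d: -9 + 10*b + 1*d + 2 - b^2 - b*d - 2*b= -b^2 + 8*b + d*(1 - b) - 7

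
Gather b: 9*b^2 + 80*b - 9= 9*b^2 + 80*b - 9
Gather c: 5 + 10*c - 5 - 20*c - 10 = -10*c - 10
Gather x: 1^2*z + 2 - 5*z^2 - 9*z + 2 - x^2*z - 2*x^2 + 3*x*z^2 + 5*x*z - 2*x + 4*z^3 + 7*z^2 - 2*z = x^2*(-z - 2) + x*(3*z^2 + 5*z - 2) + 4*z^3 + 2*z^2 - 10*z + 4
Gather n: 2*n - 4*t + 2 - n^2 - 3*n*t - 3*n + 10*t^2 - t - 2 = -n^2 + n*(-3*t - 1) + 10*t^2 - 5*t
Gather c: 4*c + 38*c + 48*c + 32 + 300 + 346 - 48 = 90*c + 630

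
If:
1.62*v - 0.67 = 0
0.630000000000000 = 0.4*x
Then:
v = 0.41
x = 1.58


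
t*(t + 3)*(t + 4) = t^3 + 7*t^2 + 12*t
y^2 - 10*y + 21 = (y - 7)*(y - 3)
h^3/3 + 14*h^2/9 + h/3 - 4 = (h/3 + 1)*(h - 4/3)*(h + 3)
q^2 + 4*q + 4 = (q + 2)^2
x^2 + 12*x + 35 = (x + 5)*(x + 7)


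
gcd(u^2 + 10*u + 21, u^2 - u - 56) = u + 7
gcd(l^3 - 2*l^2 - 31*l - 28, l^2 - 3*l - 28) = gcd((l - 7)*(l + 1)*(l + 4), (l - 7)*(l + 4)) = l^2 - 3*l - 28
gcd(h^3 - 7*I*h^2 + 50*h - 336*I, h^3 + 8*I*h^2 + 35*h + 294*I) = h^2 + I*h + 42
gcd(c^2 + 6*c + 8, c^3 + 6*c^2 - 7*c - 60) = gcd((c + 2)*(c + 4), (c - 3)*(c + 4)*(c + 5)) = c + 4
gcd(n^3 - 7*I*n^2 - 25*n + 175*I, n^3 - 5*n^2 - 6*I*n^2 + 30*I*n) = n - 5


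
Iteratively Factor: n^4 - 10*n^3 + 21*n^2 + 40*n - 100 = (n - 5)*(n^3 - 5*n^2 - 4*n + 20) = (n - 5)^2*(n^2 - 4) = (n - 5)^2*(n + 2)*(n - 2)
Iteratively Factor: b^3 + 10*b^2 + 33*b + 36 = (b + 3)*(b^2 + 7*b + 12) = (b + 3)^2*(b + 4)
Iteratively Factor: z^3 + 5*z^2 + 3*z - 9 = (z + 3)*(z^2 + 2*z - 3) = (z - 1)*(z + 3)*(z + 3)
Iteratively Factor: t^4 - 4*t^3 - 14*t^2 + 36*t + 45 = (t + 3)*(t^3 - 7*t^2 + 7*t + 15) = (t - 5)*(t + 3)*(t^2 - 2*t - 3) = (t - 5)*(t - 3)*(t + 3)*(t + 1)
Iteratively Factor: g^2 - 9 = (g + 3)*(g - 3)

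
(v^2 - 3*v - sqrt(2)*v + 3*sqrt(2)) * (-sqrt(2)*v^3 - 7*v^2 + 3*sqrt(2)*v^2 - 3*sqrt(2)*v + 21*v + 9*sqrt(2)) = -sqrt(2)*v^5 - 5*v^4 + 6*sqrt(2)*v^4 - 5*sqrt(2)*v^3 + 30*v^3 - 39*v^2 - 24*sqrt(2)*v^2 - 36*v + 36*sqrt(2)*v + 54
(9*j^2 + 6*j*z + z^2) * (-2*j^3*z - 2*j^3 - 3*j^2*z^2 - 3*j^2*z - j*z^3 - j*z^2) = -18*j^5*z - 18*j^5 - 39*j^4*z^2 - 39*j^4*z - 29*j^3*z^3 - 29*j^3*z^2 - 9*j^2*z^4 - 9*j^2*z^3 - j*z^5 - j*z^4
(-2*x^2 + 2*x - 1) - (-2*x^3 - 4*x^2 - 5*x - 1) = 2*x^3 + 2*x^2 + 7*x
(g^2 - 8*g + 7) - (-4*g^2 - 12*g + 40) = 5*g^2 + 4*g - 33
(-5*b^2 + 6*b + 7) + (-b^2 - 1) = -6*b^2 + 6*b + 6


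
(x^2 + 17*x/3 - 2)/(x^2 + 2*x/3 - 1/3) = (x + 6)/(x + 1)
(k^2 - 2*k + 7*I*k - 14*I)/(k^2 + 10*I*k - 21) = (k - 2)/(k + 3*I)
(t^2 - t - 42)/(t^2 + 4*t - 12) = (t - 7)/(t - 2)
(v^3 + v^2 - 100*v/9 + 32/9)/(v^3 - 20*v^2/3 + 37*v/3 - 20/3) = (9*v^3 + 9*v^2 - 100*v + 32)/(3*(3*v^3 - 20*v^2 + 37*v - 20))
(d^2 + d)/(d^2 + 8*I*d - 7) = d*(d + 1)/(d^2 + 8*I*d - 7)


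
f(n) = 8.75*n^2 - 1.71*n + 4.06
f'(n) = 17.5*n - 1.71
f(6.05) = 313.99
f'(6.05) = 104.16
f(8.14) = 569.91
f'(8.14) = 140.74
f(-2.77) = 75.93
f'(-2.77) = -50.18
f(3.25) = 90.92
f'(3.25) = 55.16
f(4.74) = 192.55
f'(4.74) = 81.24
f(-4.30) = 173.20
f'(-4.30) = -76.96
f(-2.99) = 87.40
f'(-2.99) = -54.04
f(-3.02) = 89.03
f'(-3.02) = -54.56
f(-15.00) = 1998.46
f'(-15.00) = -264.21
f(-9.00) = 728.20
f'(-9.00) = -159.21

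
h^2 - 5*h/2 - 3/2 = (h - 3)*(h + 1/2)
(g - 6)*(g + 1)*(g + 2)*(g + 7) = g^4 + 4*g^3 - 37*g^2 - 124*g - 84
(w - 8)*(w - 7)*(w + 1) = w^3 - 14*w^2 + 41*w + 56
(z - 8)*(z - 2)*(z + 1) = z^3 - 9*z^2 + 6*z + 16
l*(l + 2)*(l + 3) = l^3 + 5*l^2 + 6*l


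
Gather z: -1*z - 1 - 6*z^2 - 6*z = -6*z^2 - 7*z - 1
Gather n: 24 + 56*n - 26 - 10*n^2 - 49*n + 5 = -10*n^2 + 7*n + 3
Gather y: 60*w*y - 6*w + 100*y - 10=-6*w + y*(60*w + 100) - 10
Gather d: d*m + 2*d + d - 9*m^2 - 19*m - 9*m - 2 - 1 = d*(m + 3) - 9*m^2 - 28*m - 3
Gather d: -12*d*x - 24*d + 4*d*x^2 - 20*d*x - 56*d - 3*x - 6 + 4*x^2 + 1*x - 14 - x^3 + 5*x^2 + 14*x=d*(4*x^2 - 32*x - 80) - x^3 + 9*x^2 + 12*x - 20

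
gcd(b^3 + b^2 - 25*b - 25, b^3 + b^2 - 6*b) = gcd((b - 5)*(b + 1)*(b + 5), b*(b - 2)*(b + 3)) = 1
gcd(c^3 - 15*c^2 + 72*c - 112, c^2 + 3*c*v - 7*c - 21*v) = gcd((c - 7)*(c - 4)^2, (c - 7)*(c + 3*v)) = c - 7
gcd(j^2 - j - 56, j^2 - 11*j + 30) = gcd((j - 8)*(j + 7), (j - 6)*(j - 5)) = 1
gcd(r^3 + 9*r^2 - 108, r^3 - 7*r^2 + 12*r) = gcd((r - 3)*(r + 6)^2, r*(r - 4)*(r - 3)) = r - 3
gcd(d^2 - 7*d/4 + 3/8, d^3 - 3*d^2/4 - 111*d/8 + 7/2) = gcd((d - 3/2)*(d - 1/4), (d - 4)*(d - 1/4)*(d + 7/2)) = d - 1/4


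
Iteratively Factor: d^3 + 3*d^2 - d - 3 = (d - 1)*(d^2 + 4*d + 3) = (d - 1)*(d + 1)*(d + 3)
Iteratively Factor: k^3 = (k)*(k^2) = k^2*(k)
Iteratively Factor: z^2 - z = (z)*(z - 1)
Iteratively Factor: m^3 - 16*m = (m - 4)*(m^2 + 4*m) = m*(m - 4)*(m + 4)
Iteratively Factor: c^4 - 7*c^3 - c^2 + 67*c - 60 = (c + 3)*(c^3 - 10*c^2 + 29*c - 20) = (c - 4)*(c + 3)*(c^2 - 6*c + 5) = (c - 4)*(c - 1)*(c + 3)*(c - 5)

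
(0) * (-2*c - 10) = 0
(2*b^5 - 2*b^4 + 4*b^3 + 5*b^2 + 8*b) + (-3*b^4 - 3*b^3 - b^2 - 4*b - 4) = 2*b^5 - 5*b^4 + b^3 + 4*b^2 + 4*b - 4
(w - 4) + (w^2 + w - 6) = w^2 + 2*w - 10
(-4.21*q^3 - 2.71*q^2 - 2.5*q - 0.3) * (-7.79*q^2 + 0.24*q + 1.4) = 32.7959*q^5 + 20.1005*q^4 + 12.9306*q^3 - 2.057*q^2 - 3.572*q - 0.42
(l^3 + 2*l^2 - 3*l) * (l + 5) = l^4 + 7*l^3 + 7*l^2 - 15*l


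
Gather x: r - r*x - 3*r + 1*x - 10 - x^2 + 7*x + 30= -2*r - x^2 + x*(8 - r) + 20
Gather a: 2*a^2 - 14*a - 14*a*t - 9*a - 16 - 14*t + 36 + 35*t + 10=2*a^2 + a*(-14*t - 23) + 21*t + 30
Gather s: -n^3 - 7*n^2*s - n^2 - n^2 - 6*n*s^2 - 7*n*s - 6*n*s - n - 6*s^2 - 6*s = -n^3 - 2*n^2 - n + s^2*(-6*n - 6) + s*(-7*n^2 - 13*n - 6)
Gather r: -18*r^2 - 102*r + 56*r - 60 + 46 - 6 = -18*r^2 - 46*r - 20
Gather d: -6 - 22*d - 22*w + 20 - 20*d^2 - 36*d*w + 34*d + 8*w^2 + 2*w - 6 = -20*d^2 + d*(12 - 36*w) + 8*w^2 - 20*w + 8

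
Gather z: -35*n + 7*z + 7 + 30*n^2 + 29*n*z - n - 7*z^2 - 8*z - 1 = 30*n^2 - 36*n - 7*z^2 + z*(29*n - 1) + 6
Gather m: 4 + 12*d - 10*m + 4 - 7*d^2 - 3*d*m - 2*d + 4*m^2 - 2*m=-7*d^2 + 10*d + 4*m^2 + m*(-3*d - 12) + 8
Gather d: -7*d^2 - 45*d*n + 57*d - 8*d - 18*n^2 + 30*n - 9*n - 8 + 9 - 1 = -7*d^2 + d*(49 - 45*n) - 18*n^2 + 21*n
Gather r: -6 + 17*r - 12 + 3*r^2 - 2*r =3*r^2 + 15*r - 18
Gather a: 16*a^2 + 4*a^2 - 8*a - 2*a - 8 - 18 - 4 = 20*a^2 - 10*a - 30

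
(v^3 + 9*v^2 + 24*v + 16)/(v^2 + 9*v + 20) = (v^2 + 5*v + 4)/(v + 5)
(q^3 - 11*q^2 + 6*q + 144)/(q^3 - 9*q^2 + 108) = (q - 8)/(q - 6)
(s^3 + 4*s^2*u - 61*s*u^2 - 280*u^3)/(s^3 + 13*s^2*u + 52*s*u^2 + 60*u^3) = (s^2 - s*u - 56*u^2)/(s^2 + 8*s*u + 12*u^2)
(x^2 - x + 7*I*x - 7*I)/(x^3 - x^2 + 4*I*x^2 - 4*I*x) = (x + 7*I)/(x*(x + 4*I))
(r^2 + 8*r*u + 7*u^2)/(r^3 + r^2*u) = (r + 7*u)/r^2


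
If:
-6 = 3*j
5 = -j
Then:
No Solution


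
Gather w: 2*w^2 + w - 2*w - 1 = 2*w^2 - w - 1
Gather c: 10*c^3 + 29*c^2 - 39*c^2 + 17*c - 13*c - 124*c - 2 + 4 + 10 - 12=10*c^3 - 10*c^2 - 120*c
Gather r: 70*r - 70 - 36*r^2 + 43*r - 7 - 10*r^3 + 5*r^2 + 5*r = -10*r^3 - 31*r^2 + 118*r - 77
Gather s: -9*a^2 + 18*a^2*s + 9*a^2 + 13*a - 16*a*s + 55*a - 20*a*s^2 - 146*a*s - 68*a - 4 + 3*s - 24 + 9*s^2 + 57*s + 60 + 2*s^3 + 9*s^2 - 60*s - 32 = 2*s^3 + s^2*(18 - 20*a) + s*(18*a^2 - 162*a)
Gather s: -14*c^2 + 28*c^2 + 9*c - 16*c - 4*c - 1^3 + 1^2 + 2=14*c^2 - 11*c + 2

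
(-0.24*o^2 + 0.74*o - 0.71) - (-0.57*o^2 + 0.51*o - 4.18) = 0.33*o^2 + 0.23*o + 3.47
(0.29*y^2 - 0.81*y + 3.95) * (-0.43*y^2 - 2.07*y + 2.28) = -0.1247*y^4 - 0.252*y^3 + 0.6394*y^2 - 10.0233*y + 9.006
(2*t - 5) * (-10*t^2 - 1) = -20*t^3 + 50*t^2 - 2*t + 5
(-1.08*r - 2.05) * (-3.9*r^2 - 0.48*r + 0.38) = 4.212*r^3 + 8.5134*r^2 + 0.5736*r - 0.779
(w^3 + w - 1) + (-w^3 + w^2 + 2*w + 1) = w^2 + 3*w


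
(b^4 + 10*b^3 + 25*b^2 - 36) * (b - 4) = b^5 + 6*b^4 - 15*b^3 - 100*b^2 - 36*b + 144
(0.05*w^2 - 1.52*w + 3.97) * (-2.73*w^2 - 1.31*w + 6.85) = -0.1365*w^4 + 4.0841*w^3 - 8.5044*w^2 - 15.6127*w + 27.1945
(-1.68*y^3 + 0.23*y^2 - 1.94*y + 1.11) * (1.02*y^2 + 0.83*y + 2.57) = -1.7136*y^5 - 1.1598*y^4 - 6.1055*y^3 + 0.1131*y^2 - 4.0645*y + 2.8527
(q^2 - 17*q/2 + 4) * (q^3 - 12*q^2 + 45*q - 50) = q^5 - 41*q^4/2 + 151*q^3 - 961*q^2/2 + 605*q - 200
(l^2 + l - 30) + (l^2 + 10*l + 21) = 2*l^2 + 11*l - 9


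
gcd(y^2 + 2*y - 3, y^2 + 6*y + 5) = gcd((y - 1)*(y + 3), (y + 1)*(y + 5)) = 1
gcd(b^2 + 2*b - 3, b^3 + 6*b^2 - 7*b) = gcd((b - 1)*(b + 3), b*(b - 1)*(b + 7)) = b - 1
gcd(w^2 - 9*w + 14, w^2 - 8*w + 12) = w - 2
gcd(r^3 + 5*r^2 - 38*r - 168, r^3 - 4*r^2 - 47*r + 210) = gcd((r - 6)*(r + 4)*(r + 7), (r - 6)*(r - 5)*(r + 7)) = r^2 + r - 42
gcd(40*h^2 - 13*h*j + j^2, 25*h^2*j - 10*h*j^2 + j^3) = 5*h - j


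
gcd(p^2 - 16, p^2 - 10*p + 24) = p - 4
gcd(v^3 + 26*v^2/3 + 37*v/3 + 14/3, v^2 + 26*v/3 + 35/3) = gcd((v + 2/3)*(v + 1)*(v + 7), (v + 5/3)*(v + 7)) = v + 7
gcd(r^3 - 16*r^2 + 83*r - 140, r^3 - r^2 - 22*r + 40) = r - 4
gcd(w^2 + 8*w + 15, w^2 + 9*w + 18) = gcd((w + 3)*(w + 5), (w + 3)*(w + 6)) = w + 3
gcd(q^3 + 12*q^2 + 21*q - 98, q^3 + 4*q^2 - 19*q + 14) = q^2 + 5*q - 14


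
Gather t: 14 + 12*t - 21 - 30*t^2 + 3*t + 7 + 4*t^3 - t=4*t^3 - 30*t^2 + 14*t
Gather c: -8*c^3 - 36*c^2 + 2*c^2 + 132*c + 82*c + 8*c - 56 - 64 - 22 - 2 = -8*c^3 - 34*c^2 + 222*c - 144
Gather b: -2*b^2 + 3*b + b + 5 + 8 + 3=-2*b^2 + 4*b + 16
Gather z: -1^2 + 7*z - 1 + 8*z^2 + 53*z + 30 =8*z^2 + 60*z + 28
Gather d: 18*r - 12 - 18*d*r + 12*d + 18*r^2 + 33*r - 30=d*(12 - 18*r) + 18*r^2 + 51*r - 42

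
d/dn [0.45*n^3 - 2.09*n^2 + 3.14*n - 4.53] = 1.35*n^2 - 4.18*n + 3.14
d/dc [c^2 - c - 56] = 2*c - 1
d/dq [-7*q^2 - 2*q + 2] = -14*q - 2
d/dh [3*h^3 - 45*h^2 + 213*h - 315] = 9*h^2 - 90*h + 213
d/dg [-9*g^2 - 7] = -18*g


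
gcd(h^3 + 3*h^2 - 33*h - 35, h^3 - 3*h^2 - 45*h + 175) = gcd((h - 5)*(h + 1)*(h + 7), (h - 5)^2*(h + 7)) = h^2 + 2*h - 35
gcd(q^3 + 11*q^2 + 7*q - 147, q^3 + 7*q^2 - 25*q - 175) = q + 7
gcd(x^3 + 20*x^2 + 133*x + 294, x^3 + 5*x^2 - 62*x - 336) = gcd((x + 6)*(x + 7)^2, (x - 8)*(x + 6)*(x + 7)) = x^2 + 13*x + 42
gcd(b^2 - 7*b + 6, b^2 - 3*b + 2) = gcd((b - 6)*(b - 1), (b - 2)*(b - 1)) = b - 1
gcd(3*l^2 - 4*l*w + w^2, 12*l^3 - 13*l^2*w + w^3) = 3*l^2 - 4*l*w + w^2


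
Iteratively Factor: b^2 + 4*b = (b)*(b + 4)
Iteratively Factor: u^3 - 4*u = (u)*(u^2 - 4) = u*(u - 2)*(u + 2)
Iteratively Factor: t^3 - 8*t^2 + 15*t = (t - 3)*(t^2 - 5*t) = (t - 5)*(t - 3)*(t)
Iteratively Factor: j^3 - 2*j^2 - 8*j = (j + 2)*(j^2 - 4*j) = (j - 4)*(j + 2)*(j)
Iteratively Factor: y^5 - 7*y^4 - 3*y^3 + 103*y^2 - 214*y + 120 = (y - 5)*(y^4 - 2*y^3 - 13*y^2 + 38*y - 24) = (y - 5)*(y + 4)*(y^3 - 6*y^2 + 11*y - 6) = (y - 5)*(y - 3)*(y + 4)*(y^2 - 3*y + 2) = (y - 5)*(y - 3)*(y - 1)*(y + 4)*(y - 2)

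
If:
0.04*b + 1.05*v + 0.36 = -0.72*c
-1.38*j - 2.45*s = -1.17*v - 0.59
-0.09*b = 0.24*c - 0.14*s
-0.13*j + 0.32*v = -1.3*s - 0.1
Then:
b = 4.31496784152303*v + 1.51222845382043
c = -1.6980537689735*v - 0.584012691878913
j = 1.09112426035503*v + 0.47905325443787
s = -0.137041420118343*v - 0.0290177514792899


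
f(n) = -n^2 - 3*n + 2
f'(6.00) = -15.00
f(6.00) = -52.00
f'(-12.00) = 21.00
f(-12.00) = -106.00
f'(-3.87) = 4.74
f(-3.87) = -1.37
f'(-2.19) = 1.38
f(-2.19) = 3.77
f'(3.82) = -10.64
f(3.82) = -24.05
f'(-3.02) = 3.04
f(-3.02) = 1.94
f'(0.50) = -4.00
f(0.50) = 0.25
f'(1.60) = -6.20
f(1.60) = -5.36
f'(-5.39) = 7.78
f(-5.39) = -10.88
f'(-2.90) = 2.80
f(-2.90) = 2.29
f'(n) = -2*n - 3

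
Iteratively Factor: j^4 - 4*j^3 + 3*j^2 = (j - 3)*(j^3 - j^2) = (j - 3)*(j - 1)*(j^2) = j*(j - 3)*(j - 1)*(j)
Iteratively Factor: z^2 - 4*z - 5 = (z - 5)*(z + 1)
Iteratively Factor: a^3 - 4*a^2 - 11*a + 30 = (a - 2)*(a^2 - 2*a - 15) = (a - 2)*(a + 3)*(a - 5)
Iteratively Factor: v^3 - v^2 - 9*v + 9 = (v - 1)*(v^2 - 9) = (v - 3)*(v - 1)*(v + 3)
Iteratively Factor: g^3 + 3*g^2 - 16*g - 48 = (g + 4)*(g^2 - g - 12) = (g + 3)*(g + 4)*(g - 4)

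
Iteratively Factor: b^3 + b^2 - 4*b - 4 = (b - 2)*(b^2 + 3*b + 2) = (b - 2)*(b + 1)*(b + 2)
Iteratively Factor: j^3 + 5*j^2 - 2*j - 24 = (j - 2)*(j^2 + 7*j + 12) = (j - 2)*(j + 3)*(j + 4)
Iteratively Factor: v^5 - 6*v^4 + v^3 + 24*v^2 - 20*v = (v - 2)*(v^4 - 4*v^3 - 7*v^2 + 10*v) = (v - 2)*(v + 2)*(v^3 - 6*v^2 + 5*v) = (v - 5)*(v - 2)*(v + 2)*(v^2 - v) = v*(v - 5)*(v - 2)*(v + 2)*(v - 1)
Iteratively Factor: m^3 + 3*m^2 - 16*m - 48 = (m - 4)*(m^2 + 7*m + 12) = (m - 4)*(m + 3)*(m + 4)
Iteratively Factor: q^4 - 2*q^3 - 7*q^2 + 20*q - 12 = (q - 2)*(q^3 - 7*q + 6) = (q - 2)^2*(q^2 + 2*q - 3) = (q - 2)^2*(q - 1)*(q + 3)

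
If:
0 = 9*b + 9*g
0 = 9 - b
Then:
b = 9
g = -9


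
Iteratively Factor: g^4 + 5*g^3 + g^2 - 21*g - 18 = (g + 3)*(g^3 + 2*g^2 - 5*g - 6) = (g + 1)*(g + 3)*(g^2 + g - 6) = (g - 2)*(g + 1)*(g + 3)*(g + 3)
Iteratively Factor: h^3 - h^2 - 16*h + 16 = (h - 4)*(h^2 + 3*h - 4) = (h - 4)*(h - 1)*(h + 4)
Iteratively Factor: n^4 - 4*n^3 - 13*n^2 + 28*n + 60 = (n + 2)*(n^3 - 6*n^2 - n + 30) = (n + 2)^2*(n^2 - 8*n + 15) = (n - 3)*(n + 2)^2*(n - 5)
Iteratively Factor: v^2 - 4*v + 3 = (v - 1)*(v - 3)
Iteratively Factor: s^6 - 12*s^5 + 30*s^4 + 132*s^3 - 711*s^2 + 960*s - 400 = (s - 1)*(s^5 - 11*s^4 + 19*s^3 + 151*s^2 - 560*s + 400) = (s - 1)^2*(s^4 - 10*s^3 + 9*s^2 + 160*s - 400) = (s - 1)^2*(s + 4)*(s^3 - 14*s^2 + 65*s - 100) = (s - 4)*(s - 1)^2*(s + 4)*(s^2 - 10*s + 25) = (s - 5)*(s - 4)*(s - 1)^2*(s + 4)*(s - 5)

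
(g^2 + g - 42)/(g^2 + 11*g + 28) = (g - 6)/(g + 4)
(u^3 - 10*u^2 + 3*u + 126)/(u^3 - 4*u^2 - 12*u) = (u^2 - 4*u - 21)/(u*(u + 2))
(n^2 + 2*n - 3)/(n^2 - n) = (n + 3)/n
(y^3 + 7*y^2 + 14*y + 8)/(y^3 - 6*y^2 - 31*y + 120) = (y^3 + 7*y^2 + 14*y + 8)/(y^3 - 6*y^2 - 31*y + 120)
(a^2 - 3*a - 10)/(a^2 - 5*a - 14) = (a - 5)/(a - 7)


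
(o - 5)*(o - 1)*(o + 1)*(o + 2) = o^4 - 3*o^3 - 11*o^2 + 3*o + 10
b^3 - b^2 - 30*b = b*(b - 6)*(b + 5)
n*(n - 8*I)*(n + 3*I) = n^3 - 5*I*n^2 + 24*n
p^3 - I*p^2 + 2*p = p*(p - 2*I)*(p + I)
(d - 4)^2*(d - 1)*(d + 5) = d^4 - 4*d^3 - 21*d^2 + 104*d - 80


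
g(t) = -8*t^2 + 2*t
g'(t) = 2 - 16*t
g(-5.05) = -214.12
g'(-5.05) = 82.80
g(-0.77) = -6.28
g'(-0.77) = 14.32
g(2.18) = -33.66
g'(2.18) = -32.88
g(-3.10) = -83.08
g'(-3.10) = 51.60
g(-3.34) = -95.92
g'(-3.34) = 55.44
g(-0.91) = -8.44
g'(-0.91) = 16.56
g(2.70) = -52.92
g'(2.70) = -41.20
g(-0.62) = -4.32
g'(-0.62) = 11.92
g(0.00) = 0.00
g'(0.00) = 2.00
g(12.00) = -1128.00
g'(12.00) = -190.00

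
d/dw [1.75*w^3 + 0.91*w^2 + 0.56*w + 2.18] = 5.25*w^2 + 1.82*w + 0.56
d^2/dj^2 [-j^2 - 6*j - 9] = -2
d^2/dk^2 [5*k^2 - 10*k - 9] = 10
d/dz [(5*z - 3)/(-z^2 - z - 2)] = (-5*z^2 - 5*z + (2*z + 1)*(5*z - 3) - 10)/(z^2 + z + 2)^2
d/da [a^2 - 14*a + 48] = 2*a - 14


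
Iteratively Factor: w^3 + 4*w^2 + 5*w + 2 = (w + 1)*(w^2 + 3*w + 2) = (w + 1)^2*(w + 2)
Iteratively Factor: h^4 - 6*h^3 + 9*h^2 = (h - 3)*(h^3 - 3*h^2) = h*(h - 3)*(h^2 - 3*h) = h*(h - 3)^2*(h)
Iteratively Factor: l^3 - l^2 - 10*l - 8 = (l + 1)*(l^2 - 2*l - 8) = (l + 1)*(l + 2)*(l - 4)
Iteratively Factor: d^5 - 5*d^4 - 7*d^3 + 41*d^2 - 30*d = (d)*(d^4 - 5*d^3 - 7*d^2 + 41*d - 30) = d*(d - 1)*(d^3 - 4*d^2 - 11*d + 30) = d*(d - 5)*(d - 1)*(d^2 + d - 6) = d*(d - 5)*(d - 1)*(d + 3)*(d - 2)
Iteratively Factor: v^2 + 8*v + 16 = (v + 4)*(v + 4)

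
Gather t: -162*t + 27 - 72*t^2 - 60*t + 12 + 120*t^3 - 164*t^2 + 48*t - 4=120*t^3 - 236*t^2 - 174*t + 35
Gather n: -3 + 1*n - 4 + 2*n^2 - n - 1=2*n^2 - 8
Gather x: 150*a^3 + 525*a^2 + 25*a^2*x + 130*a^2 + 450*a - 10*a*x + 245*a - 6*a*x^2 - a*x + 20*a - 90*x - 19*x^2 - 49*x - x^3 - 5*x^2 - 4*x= 150*a^3 + 655*a^2 + 715*a - x^3 + x^2*(-6*a - 24) + x*(25*a^2 - 11*a - 143)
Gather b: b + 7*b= 8*b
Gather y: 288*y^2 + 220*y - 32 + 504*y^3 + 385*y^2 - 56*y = 504*y^3 + 673*y^2 + 164*y - 32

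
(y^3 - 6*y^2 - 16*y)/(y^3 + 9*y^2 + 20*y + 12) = y*(y - 8)/(y^2 + 7*y + 6)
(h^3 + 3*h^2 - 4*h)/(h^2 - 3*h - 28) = h*(h - 1)/(h - 7)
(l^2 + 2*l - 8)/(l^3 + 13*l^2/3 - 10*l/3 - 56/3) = 3/(3*l + 7)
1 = 1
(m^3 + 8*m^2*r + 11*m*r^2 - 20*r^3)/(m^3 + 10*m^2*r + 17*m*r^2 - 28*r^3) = (m + 5*r)/(m + 7*r)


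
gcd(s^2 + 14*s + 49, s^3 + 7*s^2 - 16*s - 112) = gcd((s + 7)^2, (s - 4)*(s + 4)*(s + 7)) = s + 7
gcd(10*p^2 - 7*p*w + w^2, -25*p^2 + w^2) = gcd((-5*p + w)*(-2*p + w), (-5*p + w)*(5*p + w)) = 5*p - w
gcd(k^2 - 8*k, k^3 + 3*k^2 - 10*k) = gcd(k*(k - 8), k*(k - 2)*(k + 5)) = k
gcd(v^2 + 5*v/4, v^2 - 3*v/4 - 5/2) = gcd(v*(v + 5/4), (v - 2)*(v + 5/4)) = v + 5/4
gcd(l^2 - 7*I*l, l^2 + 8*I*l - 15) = 1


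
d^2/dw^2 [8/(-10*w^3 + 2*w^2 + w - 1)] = 16*(2*(15*w - 1)*(10*w^3 - 2*w^2 - w + 1) - (-30*w^2 + 4*w + 1)^2)/(10*w^3 - 2*w^2 - w + 1)^3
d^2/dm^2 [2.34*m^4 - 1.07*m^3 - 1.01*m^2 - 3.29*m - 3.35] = 28.08*m^2 - 6.42*m - 2.02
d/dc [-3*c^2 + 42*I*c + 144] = -6*c + 42*I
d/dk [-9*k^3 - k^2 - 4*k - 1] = -27*k^2 - 2*k - 4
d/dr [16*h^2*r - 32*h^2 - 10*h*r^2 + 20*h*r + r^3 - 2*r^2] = 16*h^2 - 20*h*r + 20*h + 3*r^2 - 4*r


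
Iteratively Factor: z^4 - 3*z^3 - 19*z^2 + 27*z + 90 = (z + 3)*(z^3 - 6*z^2 - z + 30) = (z - 3)*(z + 3)*(z^2 - 3*z - 10) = (z - 5)*(z - 3)*(z + 3)*(z + 2)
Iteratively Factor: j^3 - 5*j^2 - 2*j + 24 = (j - 3)*(j^2 - 2*j - 8) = (j - 4)*(j - 3)*(j + 2)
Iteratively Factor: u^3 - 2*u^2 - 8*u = (u - 4)*(u^2 + 2*u) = u*(u - 4)*(u + 2)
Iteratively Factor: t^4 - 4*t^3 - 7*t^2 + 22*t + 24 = (t - 4)*(t^3 - 7*t - 6) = (t - 4)*(t - 3)*(t^2 + 3*t + 2) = (t - 4)*(t - 3)*(t + 1)*(t + 2)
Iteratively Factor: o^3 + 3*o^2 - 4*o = (o - 1)*(o^2 + 4*o) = (o - 1)*(o + 4)*(o)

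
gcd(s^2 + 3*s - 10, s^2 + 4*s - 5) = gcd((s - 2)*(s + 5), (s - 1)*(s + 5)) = s + 5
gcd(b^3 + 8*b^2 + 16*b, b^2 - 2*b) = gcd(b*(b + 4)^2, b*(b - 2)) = b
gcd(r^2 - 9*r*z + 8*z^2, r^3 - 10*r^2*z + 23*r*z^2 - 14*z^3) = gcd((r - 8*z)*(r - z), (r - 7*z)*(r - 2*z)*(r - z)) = -r + z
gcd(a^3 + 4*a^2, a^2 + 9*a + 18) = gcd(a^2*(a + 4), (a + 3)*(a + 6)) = 1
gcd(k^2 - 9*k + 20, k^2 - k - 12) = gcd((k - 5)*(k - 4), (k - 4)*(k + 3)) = k - 4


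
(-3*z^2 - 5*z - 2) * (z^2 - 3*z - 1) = -3*z^4 + 4*z^3 + 16*z^2 + 11*z + 2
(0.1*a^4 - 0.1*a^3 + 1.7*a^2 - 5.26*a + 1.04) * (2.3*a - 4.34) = 0.23*a^5 - 0.664*a^4 + 4.344*a^3 - 19.476*a^2 + 25.2204*a - 4.5136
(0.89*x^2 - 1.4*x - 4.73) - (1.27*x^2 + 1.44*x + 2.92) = -0.38*x^2 - 2.84*x - 7.65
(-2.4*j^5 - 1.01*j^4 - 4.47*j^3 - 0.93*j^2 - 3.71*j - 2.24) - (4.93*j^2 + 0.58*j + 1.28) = -2.4*j^5 - 1.01*j^4 - 4.47*j^3 - 5.86*j^2 - 4.29*j - 3.52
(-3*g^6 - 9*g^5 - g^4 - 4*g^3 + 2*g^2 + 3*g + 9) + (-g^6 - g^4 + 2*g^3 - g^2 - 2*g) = -4*g^6 - 9*g^5 - 2*g^4 - 2*g^3 + g^2 + g + 9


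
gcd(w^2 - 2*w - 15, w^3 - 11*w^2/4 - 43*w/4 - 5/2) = w - 5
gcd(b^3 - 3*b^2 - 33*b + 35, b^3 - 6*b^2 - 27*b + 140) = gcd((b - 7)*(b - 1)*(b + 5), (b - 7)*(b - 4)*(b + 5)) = b^2 - 2*b - 35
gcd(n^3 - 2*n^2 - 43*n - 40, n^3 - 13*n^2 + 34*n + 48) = n^2 - 7*n - 8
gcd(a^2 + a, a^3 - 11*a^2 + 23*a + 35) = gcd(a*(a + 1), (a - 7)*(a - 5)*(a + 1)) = a + 1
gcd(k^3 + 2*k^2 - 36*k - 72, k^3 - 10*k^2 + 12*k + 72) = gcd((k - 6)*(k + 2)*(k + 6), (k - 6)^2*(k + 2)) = k^2 - 4*k - 12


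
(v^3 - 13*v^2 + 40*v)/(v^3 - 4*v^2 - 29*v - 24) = v*(v - 5)/(v^2 + 4*v + 3)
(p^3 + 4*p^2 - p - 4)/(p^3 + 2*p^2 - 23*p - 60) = (p^2 - 1)/(p^2 - 2*p - 15)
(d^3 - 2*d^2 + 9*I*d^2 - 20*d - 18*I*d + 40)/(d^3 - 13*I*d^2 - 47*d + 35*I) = (d^3 + d^2*(-2 + 9*I) + d*(-20 - 18*I) + 40)/(d^3 - 13*I*d^2 - 47*d + 35*I)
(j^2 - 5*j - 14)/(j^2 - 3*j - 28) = (j + 2)/(j + 4)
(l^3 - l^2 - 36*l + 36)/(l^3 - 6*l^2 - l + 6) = (l + 6)/(l + 1)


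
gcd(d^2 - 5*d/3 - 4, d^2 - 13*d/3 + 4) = d - 3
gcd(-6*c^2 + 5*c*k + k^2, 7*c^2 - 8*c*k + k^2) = c - k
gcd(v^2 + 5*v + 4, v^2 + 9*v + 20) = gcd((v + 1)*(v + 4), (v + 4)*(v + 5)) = v + 4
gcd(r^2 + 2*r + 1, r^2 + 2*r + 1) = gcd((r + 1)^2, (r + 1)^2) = r^2 + 2*r + 1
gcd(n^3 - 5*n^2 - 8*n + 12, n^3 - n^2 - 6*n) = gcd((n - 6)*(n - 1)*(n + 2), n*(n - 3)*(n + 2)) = n + 2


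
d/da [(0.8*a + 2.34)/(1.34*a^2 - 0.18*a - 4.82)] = (1.072*a^2 - 0.144*a - (0.8*a + 2.34)*(2.68*a - 0.18) - 3.856)/(-1.34*a^2 + 0.18*a + 4.82)^2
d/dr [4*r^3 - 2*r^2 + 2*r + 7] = 12*r^2 - 4*r + 2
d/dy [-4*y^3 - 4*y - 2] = -12*y^2 - 4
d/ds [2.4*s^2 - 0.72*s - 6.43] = 4.8*s - 0.72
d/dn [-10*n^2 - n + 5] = -20*n - 1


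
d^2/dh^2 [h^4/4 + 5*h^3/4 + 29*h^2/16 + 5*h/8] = 3*h^2 + 15*h/2 + 29/8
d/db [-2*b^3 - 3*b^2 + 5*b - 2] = -6*b^2 - 6*b + 5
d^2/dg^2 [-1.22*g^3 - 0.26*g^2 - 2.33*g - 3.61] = -7.32*g - 0.52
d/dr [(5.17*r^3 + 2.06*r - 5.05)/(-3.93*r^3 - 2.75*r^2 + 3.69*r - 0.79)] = (-14.2175*r^4 + 54.3462*r^3 - 66.1274*r^2 - 27.775*r + 17.0071)/(15.4449*r^6 + 21.615*r^5 - 21.4409*r^4 - 14.0856*r^3 + 17.9611*r^2 - 5.8302*r + 0.6241)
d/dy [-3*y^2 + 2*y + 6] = 2 - 6*y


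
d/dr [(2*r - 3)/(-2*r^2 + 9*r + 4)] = (4*r^2 - 12*r + 35)/(4*r^4 - 36*r^3 + 65*r^2 + 72*r + 16)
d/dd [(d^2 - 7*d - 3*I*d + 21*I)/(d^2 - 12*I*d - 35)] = (d^2*(7 - 9*I) + d*(-70 - 42*I) - 7 + 105*I)/(d^4 - 24*I*d^3 - 214*d^2 + 840*I*d + 1225)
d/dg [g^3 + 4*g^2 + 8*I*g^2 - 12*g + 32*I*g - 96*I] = 3*g^2 + g*(8 + 16*I) - 12 + 32*I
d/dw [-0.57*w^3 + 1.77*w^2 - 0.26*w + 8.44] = -1.71*w^2 + 3.54*w - 0.26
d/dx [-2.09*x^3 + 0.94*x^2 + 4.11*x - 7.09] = -6.27*x^2 + 1.88*x + 4.11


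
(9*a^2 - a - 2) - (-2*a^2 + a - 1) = 11*a^2 - 2*a - 1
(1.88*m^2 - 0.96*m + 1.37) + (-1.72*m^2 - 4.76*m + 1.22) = 0.16*m^2 - 5.72*m + 2.59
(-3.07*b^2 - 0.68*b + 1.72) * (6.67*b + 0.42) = -20.4769*b^3 - 5.825*b^2 + 11.1868*b + 0.7224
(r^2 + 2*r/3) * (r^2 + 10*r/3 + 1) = r^4 + 4*r^3 + 29*r^2/9 + 2*r/3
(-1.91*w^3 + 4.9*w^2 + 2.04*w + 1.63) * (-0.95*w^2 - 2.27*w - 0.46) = 1.8145*w^5 - 0.3193*w^4 - 12.1824*w^3 - 8.4333*w^2 - 4.6385*w - 0.7498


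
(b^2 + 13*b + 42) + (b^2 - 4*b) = 2*b^2 + 9*b + 42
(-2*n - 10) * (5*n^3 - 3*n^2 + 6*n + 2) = -10*n^4 - 44*n^3 + 18*n^2 - 64*n - 20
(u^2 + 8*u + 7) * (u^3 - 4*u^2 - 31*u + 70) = u^5 + 4*u^4 - 56*u^3 - 206*u^2 + 343*u + 490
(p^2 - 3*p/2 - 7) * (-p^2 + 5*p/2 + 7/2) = -p^4 + 4*p^3 + 27*p^2/4 - 91*p/4 - 49/2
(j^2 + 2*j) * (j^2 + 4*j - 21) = j^4 + 6*j^3 - 13*j^2 - 42*j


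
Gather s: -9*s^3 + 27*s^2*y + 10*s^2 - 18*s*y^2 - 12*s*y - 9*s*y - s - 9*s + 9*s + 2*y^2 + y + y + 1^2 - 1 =-9*s^3 + s^2*(27*y + 10) + s*(-18*y^2 - 21*y - 1) + 2*y^2 + 2*y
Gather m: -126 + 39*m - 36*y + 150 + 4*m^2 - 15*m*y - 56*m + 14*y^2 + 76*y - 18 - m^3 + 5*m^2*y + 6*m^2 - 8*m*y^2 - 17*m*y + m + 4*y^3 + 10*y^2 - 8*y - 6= -m^3 + m^2*(5*y + 10) + m*(-8*y^2 - 32*y - 16) + 4*y^3 + 24*y^2 + 32*y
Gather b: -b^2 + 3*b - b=-b^2 + 2*b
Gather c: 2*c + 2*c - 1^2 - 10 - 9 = 4*c - 20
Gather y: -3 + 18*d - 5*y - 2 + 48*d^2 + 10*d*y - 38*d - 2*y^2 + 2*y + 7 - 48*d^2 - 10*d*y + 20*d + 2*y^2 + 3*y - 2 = 0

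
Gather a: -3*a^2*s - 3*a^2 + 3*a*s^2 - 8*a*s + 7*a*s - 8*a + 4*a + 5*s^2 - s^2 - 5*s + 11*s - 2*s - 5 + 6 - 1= a^2*(-3*s - 3) + a*(3*s^2 - s - 4) + 4*s^2 + 4*s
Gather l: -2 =-2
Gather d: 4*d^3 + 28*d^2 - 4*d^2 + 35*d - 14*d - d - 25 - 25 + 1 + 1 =4*d^3 + 24*d^2 + 20*d - 48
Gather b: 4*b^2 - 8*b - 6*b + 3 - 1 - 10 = 4*b^2 - 14*b - 8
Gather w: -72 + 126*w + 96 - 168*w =24 - 42*w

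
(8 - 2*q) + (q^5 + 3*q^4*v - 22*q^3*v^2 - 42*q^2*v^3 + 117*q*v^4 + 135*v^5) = q^5 + 3*q^4*v - 22*q^3*v^2 - 42*q^2*v^3 + 117*q*v^4 - 2*q + 135*v^5 + 8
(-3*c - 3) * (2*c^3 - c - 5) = -6*c^4 - 6*c^3 + 3*c^2 + 18*c + 15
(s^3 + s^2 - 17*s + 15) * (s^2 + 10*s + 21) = s^5 + 11*s^4 + 14*s^3 - 134*s^2 - 207*s + 315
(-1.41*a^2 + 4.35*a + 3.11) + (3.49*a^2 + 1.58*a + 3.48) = 2.08*a^2 + 5.93*a + 6.59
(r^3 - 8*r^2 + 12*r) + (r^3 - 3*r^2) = 2*r^3 - 11*r^2 + 12*r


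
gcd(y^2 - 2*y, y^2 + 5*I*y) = y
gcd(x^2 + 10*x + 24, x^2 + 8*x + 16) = x + 4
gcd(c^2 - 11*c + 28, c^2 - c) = 1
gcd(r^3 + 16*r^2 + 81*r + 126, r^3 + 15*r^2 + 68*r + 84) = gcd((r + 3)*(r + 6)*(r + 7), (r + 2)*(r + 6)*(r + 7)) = r^2 + 13*r + 42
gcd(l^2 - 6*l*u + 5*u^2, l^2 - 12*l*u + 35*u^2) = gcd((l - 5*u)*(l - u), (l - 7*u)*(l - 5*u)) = -l + 5*u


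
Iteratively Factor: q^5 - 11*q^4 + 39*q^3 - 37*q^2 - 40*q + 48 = (q + 1)*(q^4 - 12*q^3 + 51*q^2 - 88*q + 48) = (q - 4)*(q + 1)*(q^3 - 8*q^2 + 19*q - 12) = (q - 4)*(q - 1)*(q + 1)*(q^2 - 7*q + 12) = (q - 4)*(q - 3)*(q - 1)*(q + 1)*(q - 4)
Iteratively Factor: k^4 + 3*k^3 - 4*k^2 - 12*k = (k)*(k^3 + 3*k^2 - 4*k - 12) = k*(k + 2)*(k^2 + k - 6) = k*(k - 2)*(k + 2)*(k + 3)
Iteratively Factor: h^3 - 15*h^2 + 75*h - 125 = (h - 5)*(h^2 - 10*h + 25) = (h - 5)^2*(h - 5)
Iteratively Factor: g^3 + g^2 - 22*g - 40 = (g + 2)*(g^2 - g - 20) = (g - 5)*(g + 2)*(g + 4)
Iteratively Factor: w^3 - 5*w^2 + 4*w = (w - 1)*(w^2 - 4*w) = w*(w - 1)*(w - 4)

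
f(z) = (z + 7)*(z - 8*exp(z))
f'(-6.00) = -5.04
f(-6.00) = -6.02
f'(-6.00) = -5.04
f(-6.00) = -6.02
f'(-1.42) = -8.56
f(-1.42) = -18.71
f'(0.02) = -58.42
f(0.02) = -57.15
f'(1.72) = -423.81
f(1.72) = -374.58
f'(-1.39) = -8.95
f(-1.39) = -18.98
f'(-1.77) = -5.03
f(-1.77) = -16.38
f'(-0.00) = -57.00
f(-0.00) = -56.00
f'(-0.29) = -39.73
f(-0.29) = -42.11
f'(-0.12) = -49.15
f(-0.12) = -49.64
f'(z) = z + (1 - 8*exp(z))*(z + 7) - 8*exp(z) = z - (z + 7)*(8*exp(z) - 1) - 8*exp(z)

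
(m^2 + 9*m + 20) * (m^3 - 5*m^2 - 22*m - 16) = m^5 + 4*m^4 - 47*m^3 - 314*m^2 - 584*m - 320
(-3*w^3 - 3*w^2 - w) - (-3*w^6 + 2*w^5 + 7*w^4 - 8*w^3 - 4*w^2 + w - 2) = 3*w^6 - 2*w^5 - 7*w^4 + 5*w^3 + w^2 - 2*w + 2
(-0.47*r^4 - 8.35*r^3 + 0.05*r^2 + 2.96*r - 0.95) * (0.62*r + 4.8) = -0.2914*r^5 - 7.433*r^4 - 40.049*r^3 + 2.0752*r^2 + 13.619*r - 4.56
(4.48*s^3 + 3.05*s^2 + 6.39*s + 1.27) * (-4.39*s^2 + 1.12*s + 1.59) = -19.6672*s^5 - 8.3719*s^4 - 17.5129*s^3 + 6.431*s^2 + 11.5825*s + 2.0193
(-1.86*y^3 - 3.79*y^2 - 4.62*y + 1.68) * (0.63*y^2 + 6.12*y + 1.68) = -1.1718*y^5 - 13.7709*y^4 - 29.2302*y^3 - 33.5832*y^2 + 2.52*y + 2.8224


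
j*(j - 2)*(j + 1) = j^3 - j^2 - 2*j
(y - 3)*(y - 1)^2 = y^3 - 5*y^2 + 7*y - 3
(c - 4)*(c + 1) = c^2 - 3*c - 4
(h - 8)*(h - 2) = h^2 - 10*h + 16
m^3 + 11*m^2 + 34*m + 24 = (m + 1)*(m + 4)*(m + 6)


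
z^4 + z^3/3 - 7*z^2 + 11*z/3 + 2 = (z - 2)*(z - 1)*(z + 1/3)*(z + 3)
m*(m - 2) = m^2 - 2*m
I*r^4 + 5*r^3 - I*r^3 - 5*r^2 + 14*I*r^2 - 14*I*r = r*(r - 7*I)*(r + 2*I)*(I*r - I)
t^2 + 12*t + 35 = (t + 5)*(t + 7)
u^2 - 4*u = u*(u - 4)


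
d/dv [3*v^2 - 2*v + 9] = 6*v - 2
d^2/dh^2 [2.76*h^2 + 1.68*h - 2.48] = 5.52000000000000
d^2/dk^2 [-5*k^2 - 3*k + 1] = -10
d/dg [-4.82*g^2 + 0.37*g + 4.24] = 0.37 - 9.64*g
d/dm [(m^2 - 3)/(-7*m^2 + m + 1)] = (m^2 - 40*m + 3)/(49*m^4 - 14*m^3 - 13*m^2 + 2*m + 1)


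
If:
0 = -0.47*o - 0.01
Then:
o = -0.02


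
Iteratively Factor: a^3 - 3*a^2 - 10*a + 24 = (a - 2)*(a^2 - a - 12) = (a - 2)*(a + 3)*(a - 4)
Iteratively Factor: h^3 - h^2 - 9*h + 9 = (h + 3)*(h^2 - 4*h + 3) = (h - 3)*(h + 3)*(h - 1)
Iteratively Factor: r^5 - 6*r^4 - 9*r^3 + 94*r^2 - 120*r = (r - 2)*(r^4 - 4*r^3 - 17*r^2 + 60*r) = r*(r - 2)*(r^3 - 4*r^2 - 17*r + 60) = r*(r - 5)*(r - 2)*(r^2 + r - 12) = r*(r - 5)*(r - 2)*(r + 4)*(r - 3)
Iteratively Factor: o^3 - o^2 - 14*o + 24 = (o + 4)*(o^2 - 5*o + 6) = (o - 3)*(o + 4)*(o - 2)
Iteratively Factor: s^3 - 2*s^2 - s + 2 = (s + 1)*(s^2 - 3*s + 2) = (s - 1)*(s + 1)*(s - 2)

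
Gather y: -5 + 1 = -4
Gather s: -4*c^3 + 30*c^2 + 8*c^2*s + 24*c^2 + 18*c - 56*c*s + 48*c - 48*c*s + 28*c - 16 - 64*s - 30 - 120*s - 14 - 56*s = -4*c^3 + 54*c^2 + 94*c + s*(8*c^2 - 104*c - 240) - 60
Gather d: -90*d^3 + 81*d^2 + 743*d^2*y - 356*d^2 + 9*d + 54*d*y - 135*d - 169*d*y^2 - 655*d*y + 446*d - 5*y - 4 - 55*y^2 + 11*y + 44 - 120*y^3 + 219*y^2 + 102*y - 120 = -90*d^3 + d^2*(743*y - 275) + d*(-169*y^2 - 601*y + 320) - 120*y^3 + 164*y^2 + 108*y - 80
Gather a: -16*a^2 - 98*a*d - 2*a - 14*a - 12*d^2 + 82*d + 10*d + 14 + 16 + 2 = -16*a^2 + a*(-98*d - 16) - 12*d^2 + 92*d + 32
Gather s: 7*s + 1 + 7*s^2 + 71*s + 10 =7*s^2 + 78*s + 11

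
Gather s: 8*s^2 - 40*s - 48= 8*s^2 - 40*s - 48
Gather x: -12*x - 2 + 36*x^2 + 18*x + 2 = 36*x^2 + 6*x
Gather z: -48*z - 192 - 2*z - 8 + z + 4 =-49*z - 196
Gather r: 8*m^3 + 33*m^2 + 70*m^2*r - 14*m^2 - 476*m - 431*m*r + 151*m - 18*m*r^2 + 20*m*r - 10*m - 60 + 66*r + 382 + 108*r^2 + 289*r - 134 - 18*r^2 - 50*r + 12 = 8*m^3 + 19*m^2 - 335*m + r^2*(90 - 18*m) + r*(70*m^2 - 411*m + 305) + 200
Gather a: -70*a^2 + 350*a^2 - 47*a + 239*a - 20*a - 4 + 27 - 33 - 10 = 280*a^2 + 172*a - 20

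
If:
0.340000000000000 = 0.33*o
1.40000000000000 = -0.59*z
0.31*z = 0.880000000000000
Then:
No Solution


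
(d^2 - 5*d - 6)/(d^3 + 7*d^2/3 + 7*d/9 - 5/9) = 9*(d - 6)/(9*d^2 + 12*d - 5)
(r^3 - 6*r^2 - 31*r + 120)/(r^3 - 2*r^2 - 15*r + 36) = (r^2 - 3*r - 40)/(r^2 + r - 12)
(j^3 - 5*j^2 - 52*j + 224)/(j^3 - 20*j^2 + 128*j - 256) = (j + 7)/(j - 8)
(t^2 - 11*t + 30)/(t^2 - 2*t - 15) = (t - 6)/(t + 3)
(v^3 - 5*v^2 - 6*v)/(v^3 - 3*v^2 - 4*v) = (v - 6)/(v - 4)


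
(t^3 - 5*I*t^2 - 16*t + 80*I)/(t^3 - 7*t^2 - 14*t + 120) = (t^2 - t*(4 + 5*I) + 20*I)/(t^2 - 11*t + 30)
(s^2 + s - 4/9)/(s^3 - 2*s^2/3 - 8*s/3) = (s - 1/3)/(s*(s - 2))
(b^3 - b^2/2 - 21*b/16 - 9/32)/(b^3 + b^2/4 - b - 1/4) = (8*b^2 - 6*b - 9)/(8*(b^2 - 1))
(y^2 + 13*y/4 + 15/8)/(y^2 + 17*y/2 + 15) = (y + 3/4)/(y + 6)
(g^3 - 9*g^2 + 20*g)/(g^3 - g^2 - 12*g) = (g - 5)/(g + 3)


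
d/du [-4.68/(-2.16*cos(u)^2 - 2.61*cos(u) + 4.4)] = (20.2176*cos(u) + 12.2148)*sin(u)/(2.16*cos(u)^2 + 2.61*cos(u) - 4.4)^2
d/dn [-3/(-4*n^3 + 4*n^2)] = 3*(2 - 3*n)/(4*n^3*(n - 1)^2)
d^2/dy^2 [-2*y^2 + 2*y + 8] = -4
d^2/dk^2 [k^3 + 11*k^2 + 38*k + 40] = 6*k + 22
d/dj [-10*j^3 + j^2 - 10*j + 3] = -30*j^2 + 2*j - 10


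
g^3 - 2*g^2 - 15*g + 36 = (g - 3)^2*(g + 4)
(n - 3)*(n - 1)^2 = n^3 - 5*n^2 + 7*n - 3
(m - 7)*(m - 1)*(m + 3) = m^3 - 5*m^2 - 17*m + 21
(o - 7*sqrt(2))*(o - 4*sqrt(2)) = o^2 - 11*sqrt(2)*o + 56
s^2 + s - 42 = (s - 6)*(s + 7)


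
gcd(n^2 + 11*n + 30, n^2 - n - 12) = 1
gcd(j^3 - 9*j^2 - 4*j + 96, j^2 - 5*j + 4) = j - 4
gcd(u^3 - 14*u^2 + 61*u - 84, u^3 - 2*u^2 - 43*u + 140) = u - 4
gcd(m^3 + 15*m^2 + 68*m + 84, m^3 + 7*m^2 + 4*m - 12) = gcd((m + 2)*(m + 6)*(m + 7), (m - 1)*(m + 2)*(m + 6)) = m^2 + 8*m + 12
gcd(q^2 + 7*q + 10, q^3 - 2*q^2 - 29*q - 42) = q + 2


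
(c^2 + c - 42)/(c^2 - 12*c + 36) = (c + 7)/(c - 6)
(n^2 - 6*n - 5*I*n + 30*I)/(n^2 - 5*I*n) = (n - 6)/n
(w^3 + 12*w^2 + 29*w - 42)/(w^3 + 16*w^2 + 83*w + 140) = (w^2 + 5*w - 6)/(w^2 + 9*w + 20)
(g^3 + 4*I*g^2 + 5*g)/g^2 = g + 4*I + 5/g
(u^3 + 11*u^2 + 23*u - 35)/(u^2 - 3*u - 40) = (u^2 + 6*u - 7)/(u - 8)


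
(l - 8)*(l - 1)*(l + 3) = l^3 - 6*l^2 - 19*l + 24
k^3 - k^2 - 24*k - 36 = (k - 6)*(k + 2)*(k + 3)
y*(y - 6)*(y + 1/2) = y^3 - 11*y^2/2 - 3*y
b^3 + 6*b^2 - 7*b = b*(b - 1)*(b + 7)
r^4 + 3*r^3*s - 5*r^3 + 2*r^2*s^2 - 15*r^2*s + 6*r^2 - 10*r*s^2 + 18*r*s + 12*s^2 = (r - 3)*(r - 2)*(r + s)*(r + 2*s)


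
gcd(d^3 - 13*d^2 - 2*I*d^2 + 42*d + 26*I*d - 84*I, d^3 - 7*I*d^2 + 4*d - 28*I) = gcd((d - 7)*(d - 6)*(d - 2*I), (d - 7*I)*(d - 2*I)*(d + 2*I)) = d - 2*I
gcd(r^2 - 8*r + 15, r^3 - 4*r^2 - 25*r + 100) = r - 5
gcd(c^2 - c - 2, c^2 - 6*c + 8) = c - 2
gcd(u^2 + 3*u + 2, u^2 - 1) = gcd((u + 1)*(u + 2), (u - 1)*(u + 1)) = u + 1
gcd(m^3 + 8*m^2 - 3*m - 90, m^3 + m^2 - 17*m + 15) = m^2 + 2*m - 15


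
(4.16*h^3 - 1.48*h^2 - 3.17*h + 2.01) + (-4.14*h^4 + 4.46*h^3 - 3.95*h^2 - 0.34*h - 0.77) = -4.14*h^4 + 8.62*h^3 - 5.43*h^2 - 3.51*h + 1.24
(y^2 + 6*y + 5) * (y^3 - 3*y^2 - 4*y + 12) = y^5 + 3*y^4 - 17*y^3 - 27*y^2 + 52*y + 60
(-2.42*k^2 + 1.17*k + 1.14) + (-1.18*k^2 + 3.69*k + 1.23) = -3.6*k^2 + 4.86*k + 2.37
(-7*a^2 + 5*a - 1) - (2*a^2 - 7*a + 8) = -9*a^2 + 12*a - 9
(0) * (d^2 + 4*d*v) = 0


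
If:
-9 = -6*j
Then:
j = 3/2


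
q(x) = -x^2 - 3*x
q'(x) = -2*x - 3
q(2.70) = -15.39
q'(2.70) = -8.40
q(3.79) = -25.73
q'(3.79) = -10.58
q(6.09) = -55.36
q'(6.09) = -15.18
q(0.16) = -0.51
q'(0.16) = -3.32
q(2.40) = -12.96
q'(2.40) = -7.80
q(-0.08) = 0.23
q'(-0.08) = -2.84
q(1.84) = -8.91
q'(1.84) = -6.68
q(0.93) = -3.65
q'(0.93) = -4.86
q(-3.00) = 0.00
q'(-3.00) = 3.00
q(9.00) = -108.00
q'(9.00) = -21.00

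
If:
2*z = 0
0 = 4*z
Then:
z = 0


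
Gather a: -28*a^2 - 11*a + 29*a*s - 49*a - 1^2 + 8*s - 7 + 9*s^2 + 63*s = -28*a^2 + a*(29*s - 60) + 9*s^2 + 71*s - 8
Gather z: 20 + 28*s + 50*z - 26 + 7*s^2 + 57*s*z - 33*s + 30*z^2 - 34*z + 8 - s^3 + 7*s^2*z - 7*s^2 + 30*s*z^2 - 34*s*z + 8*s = -s^3 + 3*s + z^2*(30*s + 30) + z*(7*s^2 + 23*s + 16) + 2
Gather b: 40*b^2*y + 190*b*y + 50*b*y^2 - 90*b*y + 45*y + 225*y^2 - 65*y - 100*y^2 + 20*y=40*b^2*y + b*(50*y^2 + 100*y) + 125*y^2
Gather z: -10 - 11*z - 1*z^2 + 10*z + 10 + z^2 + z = 0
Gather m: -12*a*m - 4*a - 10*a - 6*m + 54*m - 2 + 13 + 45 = -14*a + m*(48 - 12*a) + 56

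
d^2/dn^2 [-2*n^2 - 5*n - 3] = -4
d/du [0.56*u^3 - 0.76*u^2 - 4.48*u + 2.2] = 1.68*u^2 - 1.52*u - 4.48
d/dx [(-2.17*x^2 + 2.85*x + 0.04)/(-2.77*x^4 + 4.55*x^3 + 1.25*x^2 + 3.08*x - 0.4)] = (-12.0218*x^5 + 33.557*x^4 - 25.4918*x^3 - 10.7921*x^2 + 1.636*x - 1.2632)/(7.6729*x^8 - 25.207*x^7 + 13.7775*x^6 - 5.6882*x^5 + 31.8065*x^4 + 4.06*x^3 + 8.4864*x^2 - 2.464*x + 0.16)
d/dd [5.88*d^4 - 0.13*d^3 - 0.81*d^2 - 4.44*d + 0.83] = 23.52*d^3 - 0.39*d^2 - 1.62*d - 4.44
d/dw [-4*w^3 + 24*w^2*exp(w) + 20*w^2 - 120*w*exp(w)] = 24*w^2*exp(w) - 12*w^2 - 72*w*exp(w) + 40*w - 120*exp(w)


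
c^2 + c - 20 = (c - 4)*(c + 5)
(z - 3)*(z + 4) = z^2 + z - 12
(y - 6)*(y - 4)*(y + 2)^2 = y^4 - 6*y^3 - 12*y^2 + 56*y + 96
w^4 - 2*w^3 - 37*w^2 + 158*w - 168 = (w - 4)*(w - 3)*(w - 2)*(w + 7)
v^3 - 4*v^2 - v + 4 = (v - 4)*(v - 1)*(v + 1)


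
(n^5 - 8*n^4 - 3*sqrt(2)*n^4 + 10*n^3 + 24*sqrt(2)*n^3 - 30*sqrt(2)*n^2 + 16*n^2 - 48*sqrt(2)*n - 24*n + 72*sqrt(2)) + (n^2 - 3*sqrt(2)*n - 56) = n^5 - 8*n^4 - 3*sqrt(2)*n^4 + 10*n^3 + 24*sqrt(2)*n^3 - 30*sqrt(2)*n^2 + 17*n^2 - 51*sqrt(2)*n - 24*n - 56 + 72*sqrt(2)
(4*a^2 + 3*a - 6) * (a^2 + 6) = 4*a^4 + 3*a^3 + 18*a^2 + 18*a - 36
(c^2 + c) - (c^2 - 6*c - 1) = 7*c + 1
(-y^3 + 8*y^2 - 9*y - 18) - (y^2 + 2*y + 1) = -y^3 + 7*y^2 - 11*y - 19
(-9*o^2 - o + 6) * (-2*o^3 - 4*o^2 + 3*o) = 18*o^5 + 38*o^4 - 35*o^3 - 27*o^2 + 18*o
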